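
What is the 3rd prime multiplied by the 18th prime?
Convert the 3rd prime (prime index) → 5 (decimal)
Convert the 18th prime (prime index) → 61 (decimal)
Compute 5 × 61 = 305
305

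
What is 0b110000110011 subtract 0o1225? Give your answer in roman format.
Convert 0b110000110011 (binary) → 2048 + 1024 + 32 + 16 + 2 + 1 = 3123 (decimal)
Convert 0o1225 (octal) → 1×512 + 2×64 + 2×8 + 5 = 661 (decimal)
Compute 3123 - 661 = 2462
Convert 2462 (decimal) → 2462 = 1000 + 1000 + 400 + 50 + 10 + 1 + 1 → MMCDLXII (Roman numeral)
MMCDLXII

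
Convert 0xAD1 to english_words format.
Convert 0xAD1 (hexadecimal) → 10×256 + 13×16 + 1 = 2769 (decimal)
Convert 2769 (decimal) → 2769 = 2×1000 + 7×100 + 69 → two thousand seven hundred sixty-nine (English words)
two thousand seven hundred sixty-nine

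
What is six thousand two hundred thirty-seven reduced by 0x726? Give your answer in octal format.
Convert six thousand two hundred thirty-seven (English words) → 6×1000 + 2×100 + 37 = 6237 (decimal)
Convert 0x726 (hexadecimal) → 7×256 + 2×16 + 6 = 1830 (decimal)
Compute 6237 - 1830 = 4407
Convert 4407 (decimal) → 4407 = 1×4096 + 4×64 + 6×8 + 7 → 0o10467 (octal)
0o10467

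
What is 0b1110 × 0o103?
Convert 0b1110 (binary) → 8 + 4 + 2 = 14 (decimal)
Convert 0o103 (octal) → 1×64 + 3 = 67 (decimal)
Compute 14 × 67 = 938
938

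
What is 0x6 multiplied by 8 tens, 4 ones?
Convert 0x6 (hexadecimal) → 6 (decimal)
Convert 8 tens, 4 ones (place-value notation) → 8×10 + 4 = 84 (decimal)
Compute 6 × 84 = 504
504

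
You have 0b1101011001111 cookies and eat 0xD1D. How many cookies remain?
Convert 0b1101011001111 (binary) → 4096 + 2048 + 512 + 128 + 64 + 8 + 4 + 2 + 1 = 6863 (decimal)
Convert 0xD1D (hexadecimal) → 13×256 + 1×16 + 13 = 3357 (decimal)
Compute 6863 - 3357 = 3506
3506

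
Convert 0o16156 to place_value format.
Convert 0o16156 (octal) → 1×4096 + 6×512 + 1×64 + 5×8 + 6 = 7278 (decimal)
Convert 7278 (decimal) → 7278 = 7×1000 + 2×100 + 7×10 + 8 → 7 thousands, 2 hundreds, 7 tens, 8 ones (place-value notation)
7 thousands, 2 hundreds, 7 tens, 8 ones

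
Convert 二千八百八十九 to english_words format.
Convert 二千八百八十九 (Chinese numeral) → 2×1000 + 8×100 + 8×10 + 9 = 2889 (decimal)
Convert 2889 (decimal) → 2889 = 2×1000 + 8×100 + 89 → two thousand eight hundred eighty-nine (English words)
two thousand eight hundred eighty-nine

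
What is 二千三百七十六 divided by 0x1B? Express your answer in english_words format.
Convert 二千三百七十六 (Chinese numeral) → 2×1000 + 3×100 + 7×10 + 6 = 2376 (decimal)
Convert 0x1B (hexadecimal) → 1×16 + 11 = 27 (decimal)
Compute 2376 ÷ 27 = 88
Convert 88 (decimal) → eighty-eight (English words)
eighty-eight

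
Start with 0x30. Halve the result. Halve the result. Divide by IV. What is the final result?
Convert 0x30 (hexadecimal) → 3×16 = 48 (decimal)
Start: 48
48 ÷ 2 = 24
24 ÷ 2 = 12
Convert IV (Roman numeral) → 4 (decimal)
12 ÷ 4 = 3
3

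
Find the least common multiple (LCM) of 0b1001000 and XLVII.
Convert 0b1001000 (binary) → 64 + 8 = 72 (decimal)
Convert XLVII (Roman numeral) → 40 + 5 + 1 + 1 = 47 (decimal)
Compute lcm(72, 47) = 3384
3384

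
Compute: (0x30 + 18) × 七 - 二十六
Convert 0x30 (hexadecimal) → 3×16 = 48 (decimal)
Convert 七 (Chinese numeral) → 7 (decimal)
Convert 二十六 (Chinese numeral) → 2×10 + 6 = 26 (decimal)
Expression in decimal: (48 + 18) × 7 - 26
Parentheses first: 48 + 18 = 66
Multiply: 66 × 7 = 462
Subtract: 462 - 26 = 436
436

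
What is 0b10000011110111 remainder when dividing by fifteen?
Convert 0b10000011110111 (binary) → 8192 + 128 + 64 + 32 + 16 + 4 + 2 + 1 = 8439 (decimal)
Convert fifteen (English words) → 15 (decimal)
Compute 8439 mod 15 = 9
9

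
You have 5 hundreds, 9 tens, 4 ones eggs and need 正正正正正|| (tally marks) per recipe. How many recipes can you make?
Convert 5 hundreds, 9 tens, 4 ones (place-value notation) → 5×100 + 9×10 + 4 = 594 (decimal)
Convert 正正正正正|| (tally marks) → 5 + 5 + 5 + 5 + 5 + 2 = 27 (decimal)
Compute 594 ÷ 27 = 22
22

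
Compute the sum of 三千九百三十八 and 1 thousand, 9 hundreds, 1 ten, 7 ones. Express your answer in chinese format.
Convert 三千九百三十八 (Chinese numeral) → 3×1000 + 9×100 + 3×10 + 8 = 3938 (decimal)
Convert 1 thousand, 9 hundreds, 1 ten, 7 ones (place-value notation) → 1×1000 + 9×100 + 1×10 + 7 = 1917 (decimal)
Compute 3938 + 1917 = 5855
Convert 5855 (decimal) → 5855 = 5×1000 + 8×100 + 5×10 + 5 → 五千八百五十五 (Chinese numeral)
五千八百五十五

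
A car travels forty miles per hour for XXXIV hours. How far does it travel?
Convert forty (English words) → 40 (decimal)
Convert XXXIV (Roman numeral) → 10 + 10 + 10 + 4 = 34 (decimal)
Compute 40 × 34 = 1360
1360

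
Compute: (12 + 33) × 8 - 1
Parentheses first: 12 + 33 = 45
Multiply: 45 × 8 = 360
Subtract: 360 - 1 = 359
359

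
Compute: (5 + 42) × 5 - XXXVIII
Convert XXXVIII (Roman numeral) → 10 + 10 + 10 + 5 + 1 + 1 + 1 = 38 (decimal)
Expression in decimal: (5 + 42) × 5 - 38
Parentheses first: 5 + 42 = 47
Multiply: 47 × 5 = 235
Subtract: 235 - 38 = 197
197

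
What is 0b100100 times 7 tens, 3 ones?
Convert 0b100100 (binary) → 32 + 4 = 36 (decimal)
Convert 7 tens, 3 ones (place-value notation) → 7×10 + 3 = 73 (decimal)
Compute 36 × 73 = 2628
2628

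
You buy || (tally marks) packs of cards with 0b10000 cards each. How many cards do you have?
Convert 0b10000 (binary) → 16 (decimal)
Convert || (tally marks) → 2 (decimal)
Compute 16 × 2 = 32
32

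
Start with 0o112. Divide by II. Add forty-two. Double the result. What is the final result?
Convert 0o112 (octal) → 1×64 + 1×8 + 2 = 74 (decimal)
Start: 74
Convert II (Roman numeral) → 1 + 1 = 2 (decimal)
74 ÷ 2 = 37
Convert forty-two (English words) → 42 (decimal)
37 + 42 = 79
79 × 2 = 158
158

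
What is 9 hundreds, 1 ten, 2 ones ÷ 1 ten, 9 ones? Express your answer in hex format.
Convert 9 hundreds, 1 ten, 2 ones (place-value notation) → 9×100 + 1×10 + 2 = 912 (decimal)
Convert 1 ten, 9 ones (place-value notation) → 1×10 + 9 = 19 (decimal)
Compute 912 ÷ 19 = 48
Convert 48 (decimal) → 48 = 3×16 → 0x30 (hexadecimal)
0x30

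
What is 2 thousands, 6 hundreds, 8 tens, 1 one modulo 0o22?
Convert 2 thousands, 6 hundreds, 8 tens, 1 one (place-value notation) → 2×1000 + 6×100 + 8×10 + 1 = 2681 (decimal)
Convert 0o22 (octal) → 2×8 + 2 = 18 (decimal)
Compute 2681 mod 18 = 17
17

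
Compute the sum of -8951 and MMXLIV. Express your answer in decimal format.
Convert MMXLIV (Roman numeral) → 1000 + 1000 + 40 + 4 = 2044 (decimal)
Compute -8951 + 2044 = -6907
-6907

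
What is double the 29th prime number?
The 29th prime number = 109
Compute 109 × 2 = 218
218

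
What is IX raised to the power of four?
Convert IX (Roman numeral) → 9 (decimal)
Convert four (English words) → 4 (decimal)
Compute 9 ^ 4 = 6561
6561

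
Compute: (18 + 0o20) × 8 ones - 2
Convert 0o20 (octal) → 2×8 = 16 (decimal)
Convert 8 ones (place-value notation) → 8 (decimal)
Expression in decimal: (18 + 16) × 8 - 2
Parentheses first: 18 + 16 = 34
Multiply: 34 × 8 = 272
Subtract: 272 - 2 = 270
270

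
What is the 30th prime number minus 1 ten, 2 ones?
The 30th prime number = 113
Convert 1 ten, 2 ones (place-value notation) → 1×10 + 2 = 12 (decimal)
Compute 113 - 12 = 101
101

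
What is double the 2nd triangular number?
The 2nd triangular number = 2×3/2 = 3
Compute 3 × 2 = 6
6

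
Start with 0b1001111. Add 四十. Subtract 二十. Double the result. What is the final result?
Convert 0b1001111 (binary) → 64 + 8 + 4 + 2 + 1 = 79 (decimal)
Start: 79
Convert 四十 (Chinese numeral) → 4×10 = 40 (decimal)
79 + 40 = 119
Convert 二十 (Chinese numeral) → 2×10 = 20 (decimal)
119 - 20 = 99
99 × 2 = 198
198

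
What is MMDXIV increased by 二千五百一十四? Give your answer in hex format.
Convert MMDXIV (Roman numeral) → 1000 + 1000 + 500 + 10 + 4 = 2514 (decimal)
Convert 二千五百一十四 (Chinese numeral) → 2×1000 + 5×100 + 1×10 + 4 = 2514 (decimal)
Compute 2514 + 2514 = 5028
Convert 5028 (decimal) → 5028 = 1×4096 + 3×256 + 10×16 + 4 → 0x13A4 (hexadecimal)
0x13A4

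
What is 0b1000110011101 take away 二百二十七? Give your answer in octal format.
Convert 0b1000110011101 (binary) → 4096 + 256 + 128 + 16 + 8 + 4 + 1 = 4509 (decimal)
Convert 二百二十七 (Chinese numeral) → 2×100 + 2×10 + 7 = 227 (decimal)
Compute 4509 - 227 = 4282
Convert 4282 (decimal) → 4282 = 1×4096 + 2×64 + 7×8 + 2 → 0o10272 (octal)
0o10272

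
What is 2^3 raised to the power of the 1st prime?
Convert 2^3 (power) → 8 (decimal)
Convert the 1st prime (prime index) → 2 (decimal)
Compute 8 ^ 2 = 64
64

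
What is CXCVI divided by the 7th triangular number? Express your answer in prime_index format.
Convert CXCVI (Roman numeral) → 100 + 90 + 5 + 1 = 196 (decimal)
Convert the 7th triangular number (triangular index) → 7×8/2 = 28 (decimal)
Compute 196 ÷ 28 = 7
Convert 7 (decimal) → the 4th prime (prime index)
the 4th prime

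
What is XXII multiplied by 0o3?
Convert XXII (Roman numeral) → 10 + 10 + 1 + 1 = 22 (decimal)
Convert 0o3 (octal) → 3 (decimal)
Compute 22 × 3 = 66
66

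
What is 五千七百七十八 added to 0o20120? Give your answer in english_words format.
Convert 五千七百七十八 (Chinese numeral) → 5×1000 + 7×100 + 7×10 + 8 = 5778 (decimal)
Convert 0o20120 (octal) → 2×4096 + 1×64 + 2×8 = 8272 (decimal)
Compute 5778 + 8272 = 14050
Convert 14050 (decimal) → 14050 = 14×1000 + 50 → fourteen thousand fifty (English words)
fourteen thousand fifty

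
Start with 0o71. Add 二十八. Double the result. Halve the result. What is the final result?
Convert 0o71 (octal) → 7×8 + 1 = 57 (decimal)
Start: 57
Convert 二十八 (Chinese numeral) → 2×10 + 8 = 28 (decimal)
57 + 28 = 85
85 × 2 = 170
170 ÷ 2 = 85
85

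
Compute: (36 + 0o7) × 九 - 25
Convert 0o7 (octal) → 7 (decimal)
Convert 九 (Chinese numeral) → 9 (decimal)
Expression in decimal: (36 + 7) × 9 - 25
Parentheses first: 36 + 7 = 43
Multiply: 43 × 9 = 387
Subtract: 387 - 25 = 362
362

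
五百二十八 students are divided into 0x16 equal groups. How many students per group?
Convert 五百二十八 (Chinese numeral) → 5×100 + 2×10 + 8 = 528 (decimal)
Convert 0x16 (hexadecimal) → 1×16 + 6 = 22 (decimal)
Compute 528 ÷ 22 = 24
24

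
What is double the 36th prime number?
The 36th prime number = 151
Compute 151 × 2 = 302
302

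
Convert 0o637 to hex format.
Convert 0o637 (octal) → 6×64 + 3×8 + 7 = 415 (decimal)
Convert 415 (decimal) → 415 = 1×256 + 9×16 + 15 → 0x19F (hexadecimal)
0x19F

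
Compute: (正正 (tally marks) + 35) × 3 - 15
Convert 正正 (tally marks) → 5 + 5 = 10 (decimal)
Expression in decimal: (10 + 35) × 3 - 15
Parentheses first: 10 + 35 = 45
Multiply: 45 × 3 = 135
Subtract: 135 - 15 = 120
120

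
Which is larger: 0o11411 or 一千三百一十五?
Convert 0o11411 (octal) → 1×4096 + 1×512 + 4×64 + 1×8 + 1 = 4873 (decimal)
Convert 一千三百一十五 (Chinese numeral) → 1×1000 + 3×100 + 1×10 + 5 = 1315 (decimal)
Compare 4873 vs 1315: larger = 4873
4873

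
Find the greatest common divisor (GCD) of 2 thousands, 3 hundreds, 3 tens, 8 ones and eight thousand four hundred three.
Convert 2 thousands, 3 hundreds, 3 tens, 8 ones (place-value notation) → 2×1000 + 3×100 + 3×10 + 8 = 2338 (decimal)
Convert eight thousand four hundred three (English words) → 8×1000 + 4×100 + 3 = 8403 (decimal)
Compute gcd(2338, 8403) = 1
1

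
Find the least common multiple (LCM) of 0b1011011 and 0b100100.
Convert 0b1011011 (binary) → 64 + 16 + 8 + 2 + 1 = 91 (decimal)
Convert 0b100100 (binary) → 32 + 4 = 36 (decimal)
Compute lcm(91, 36) = 3276
3276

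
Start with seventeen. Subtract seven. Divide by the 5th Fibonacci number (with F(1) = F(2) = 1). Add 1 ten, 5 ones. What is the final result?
Convert seventeen (English words) → 17 (decimal)
Start: 17
Convert seven (English words) → 7 (decimal)
17 - 7 = 10
Convert the 5th Fibonacci number (with F(1) = F(2) = 1) (Fibonacci index) → 1, 1, 2, 3, 5 → 5 (decimal)
10 ÷ 5 = 2
Convert 1 ten, 5 ones (place-value notation) → 1×10 + 5 = 15 (decimal)
2 + 15 = 17
17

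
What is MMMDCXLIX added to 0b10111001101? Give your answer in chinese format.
Convert MMMDCXLIX (Roman numeral) → 1000 + 1000 + 1000 + 500 + 100 + 40 + 9 = 3649 (decimal)
Convert 0b10111001101 (binary) → 1024 + 256 + 128 + 64 + 8 + 4 + 1 = 1485 (decimal)
Compute 3649 + 1485 = 5134
Convert 5134 (decimal) → 5134 = 5×1000 + 1×100 + 3×10 + 4 → 五千一百三十四 (Chinese numeral)
五千一百三十四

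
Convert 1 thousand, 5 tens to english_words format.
Convert 1 thousand, 5 tens (place-value notation) → 1×1000 + 5×10 = 1050 (decimal)
Convert 1050 (decimal) → 1050 = 1×1000 + 50 → one thousand fifty (English words)
one thousand fifty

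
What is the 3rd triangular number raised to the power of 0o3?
Convert the 3rd triangular number (triangular index) → 3×4/2 = 6 (decimal)
Convert 0o3 (octal) → 3 (decimal)
Compute 6 ^ 3 = 216
216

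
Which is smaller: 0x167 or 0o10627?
Convert 0x167 (hexadecimal) → 1×256 + 6×16 + 7 = 359 (decimal)
Convert 0o10627 (octal) → 1×4096 + 6×64 + 2×8 + 7 = 4503 (decimal)
Compare 359 vs 4503: smaller = 359
359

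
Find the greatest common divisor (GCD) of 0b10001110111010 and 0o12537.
Convert 0b10001110111010 (binary) → 8192 + 512 + 256 + 128 + 32 + 16 + 8 + 2 = 9146 (decimal)
Convert 0o12537 (octal) → 1×4096 + 2×512 + 5×64 + 3×8 + 7 = 5471 (decimal)
Compute gcd(9146, 5471) = 1
1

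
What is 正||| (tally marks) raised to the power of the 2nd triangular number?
Convert 正||| (tally marks) → 5 + 3 = 8 (decimal)
Convert the 2nd triangular number (triangular index) → 2×3/2 = 3 (decimal)
Compute 8 ^ 3 = 512
512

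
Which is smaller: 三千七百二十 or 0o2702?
Convert 三千七百二十 (Chinese numeral) → 3×1000 + 7×100 + 2×10 = 3720 (decimal)
Convert 0o2702 (octal) → 2×512 + 7×64 + 2 = 1474 (decimal)
Compare 3720 vs 1474: smaller = 1474
1474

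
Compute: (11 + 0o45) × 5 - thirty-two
Convert 0o45 (octal) → 4×8 + 5 = 37 (decimal)
Convert thirty-two (English words) → 32 (decimal)
Expression in decimal: (11 + 37) × 5 - 32
Parentheses first: 11 + 37 = 48
Multiply: 48 × 5 = 240
Subtract: 240 - 32 = 208
208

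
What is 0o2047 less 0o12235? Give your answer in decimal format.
Convert 0o2047 (octal) → 2×512 + 4×8 + 7 = 1063 (decimal)
Convert 0o12235 (octal) → 1×4096 + 2×512 + 2×64 + 3×8 + 5 = 5277 (decimal)
Compute 1063 - 5277 = -4214
-4214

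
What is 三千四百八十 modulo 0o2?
Convert 三千四百八十 (Chinese numeral) → 3×1000 + 4×100 + 8×10 = 3480 (decimal)
Convert 0o2 (octal) → 2 (decimal)
Compute 3480 mod 2 = 0
0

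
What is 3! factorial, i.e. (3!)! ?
Convert 3! (factorial) → 6 (decimal)
Compute 6! = 720
720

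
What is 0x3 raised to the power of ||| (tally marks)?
Convert 0x3 (hexadecimal) → 3 (decimal)
Convert ||| (tally marks) → 3 (decimal)
Compute 3 ^ 3 = 27
27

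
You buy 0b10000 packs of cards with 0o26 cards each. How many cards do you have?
Convert 0o26 (octal) → 2×8 + 6 = 22 (decimal)
Convert 0b10000 (binary) → 16 (decimal)
Compute 22 × 16 = 352
352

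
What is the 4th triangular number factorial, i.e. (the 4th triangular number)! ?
Convert the 4th triangular number (triangular index) → 4×5/2 = 10 (decimal)
Compute 10! = 3628800
3628800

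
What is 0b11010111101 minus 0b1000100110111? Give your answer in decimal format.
Convert 0b11010111101 (binary) → 1024 + 512 + 128 + 32 + 16 + 8 + 4 + 1 = 1725 (decimal)
Convert 0b1000100110111 (binary) → 4096 + 256 + 32 + 16 + 4 + 2 + 1 = 4407 (decimal)
Compute 1725 - 4407 = -2682
-2682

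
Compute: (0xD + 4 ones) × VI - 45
Convert 0xD (hexadecimal) → 13 (decimal)
Convert 4 ones (place-value notation) → 4 (decimal)
Convert VI (Roman numeral) → 5 + 1 = 6 (decimal)
Expression in decimal: (13 + 4) × 6 - 45
Parentheses first: 13 + 4 = 17
Multiply: 17 × 6 = 102
Subtract: 102 - 45 = 57
57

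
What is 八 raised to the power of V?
Convert 八 (Chinese numeral) → 8 (decimal)
Convert V (Roman numeral) → 5 (decimal)
Compute 8 ^ 5 = 32768
32768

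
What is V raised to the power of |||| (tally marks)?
Convert V (Roman numeral) → 5 (decimal)
Convert |||| (tally marks) → 4 (decimal)
Compute 5 ^ 4 = 625
625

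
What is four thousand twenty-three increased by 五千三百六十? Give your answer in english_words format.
Convert four thousand twenty-three (English words) → 4×1000 + 23 = 4023 (decimal)
Convert 五千三百六十 (Chinese numeral) → 5×1000 + 3×100 + 6×10 = 5360 (decimal)
Compute 4023 + 5360 = 9383
Convert 9383 (decimal) → 9383 = 9×1000 + 3×100 + 83 → nine thousand three hundred eighty-three (English words)
nine thousand three hundred eighty-three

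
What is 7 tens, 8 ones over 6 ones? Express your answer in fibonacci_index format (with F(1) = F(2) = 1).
Convert 7 tens, 8 ones (place-value notation) → 7×10 + 8 = 78 (decimal)
Convert 6 ones (place-value notation) → 6 (decimal)
Compute 78 ÷ 6 = 13
Convert 13 (decimal) → 1, 1, 2, 3, 5, 8, 13 → the 7th Fibonacci number (Fibonacci index)
the 7th Fibonacci number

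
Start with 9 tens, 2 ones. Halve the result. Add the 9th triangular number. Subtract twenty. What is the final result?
Convert 9 tens, 2 ones (place-value notation) → 9×10 + 2 = 92 (decimal)
Start: 92
92 ÷ 2 = 46
Convert the 9th triangular number (triangular index) → 9×10/2 = 45 (decimal)
46 + 45 = 91
Convert twenty (English words) → 20 (decimal)
91 - 20 = 71
71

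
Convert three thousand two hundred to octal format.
Convert three thousand two hundred (English words) → 3×1000 + 2×100 = 3200 (decimal)
Convert 3200 (decimal) → 3200 = 6×512 + 2×64 → 0o6200 (octal)
0o6200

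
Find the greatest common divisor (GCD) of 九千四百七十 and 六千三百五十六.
Convert 九千四百七十 (Chinese numeral) → 9×1000 + 4×100 + 7×10 = 9470 (decimal)
Convert 六千三百五十六 (Chinese numeral) → 6×1000 + 3×100 + 5×10 + 6 = 6356 (decimal)
Compute gcd(9470, 6356) = 2
2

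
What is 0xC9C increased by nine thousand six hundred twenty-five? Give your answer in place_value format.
Convert 0xC9C (hexadecimal) → 12×256 + 9×16 + 12 = 3228 (decimal)
Convert nine thousand six hundred twenty-five (English words) → 9×1000 + 6×100 + 25 = 9625 (decimal)
Compute 3228 + 9625 = 12853
Convert 12853 (decimal) → 12853 = 12×1000 + 8×100 + 5×10 + 3 → 12 thousands, 8 hundreds, 5 tens, 3 ones (place-value notation)
12 thousands, 8 hundreds, 5 tens, 3 ones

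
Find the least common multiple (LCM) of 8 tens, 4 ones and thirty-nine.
Convert 8 tens, 4 ones (place-value notation) → 8×10 + 4 = 84 (decimal)
Convert thirty-nine (English words) → 39 (decimal)
Compute lcm(84, 39) = 1092
1092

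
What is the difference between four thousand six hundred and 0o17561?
Convert four thousand six hundred (English words) → 4×1000 + 6×100 = 4600 (decimal)
Convert 0o17561 (octal) → 1×4096 + 7×512 + 5×64 + 6×8 + 1 = 8049 (decimal)
Difference: |4600 - 8049| = 3449
3449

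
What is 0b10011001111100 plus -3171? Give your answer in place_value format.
Convert 0b10011001111100 (binary) → 8192 + 1024 + 512 + 64 + 32 + 16 + 8 + 4 = 9852 (decimal)
Compute 9852 + -3171 = 6681
Convert 6681 (decimal) → 6681 = 6×1000 + 6×100 + 8×10 + 1 → 6 thousands, 6 hundreds, 8 tens, 1 one (place-value notation)
6 thousands, 6 hundreds, 8 tens, 1 one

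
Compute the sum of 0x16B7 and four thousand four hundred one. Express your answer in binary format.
Convert 0x16B7 (hexadecimal) → 1×4096 + 6×256 + 11×16 + 7 = 5815 (decimal)
Convert four thousand four hundred one (English words) → 4×1000 + 4×100 + 1 = 4401 (decimal)
Compute 5815 + 4401 = 10216
Convert 10216 (decimal) → 10216 = 8192 + 1024 + 512 + 256 + 128 + 64 + 32 + 8 → 0b10011111101000 (binary)
0b10011111101000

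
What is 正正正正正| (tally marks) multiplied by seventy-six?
Convert 正正正正正| (tally marks) → 5 + 5 + 5 + 5 + 5 + 1 = 26 (decimal)
Convert seventy-six (English words) → 76 (decimal)
Compute 26 × 76 = 1976
1976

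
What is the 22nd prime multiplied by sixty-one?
Convert the 22nd prime (prime index) → 79 (decimal)
Convert sixty-one (English words) → 61 (decimal)
Compute 79 × 61 = 4819
4819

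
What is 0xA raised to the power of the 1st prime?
Convert 0xA (hexadecimal) → 10 (decimal)
Convert the 1st prime (prime index) → 2 (decimal)
Compute 10 ^ 2 = 100
100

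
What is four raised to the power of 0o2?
Convert four (English words) → 4 (decimal)
Convert 0o2 (octal) → 2 (decimal)
Compute 4 ^ 2 = 16
16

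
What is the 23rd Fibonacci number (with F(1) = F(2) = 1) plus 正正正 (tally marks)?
The 23rd Fibonacci number (with F(1) = F(2) = 1) = 28657
Convert 正正正 (tally marks) → 5 + 5 + 5 = 15 (decimal)
Compute 28657 + 15 = 28672
28672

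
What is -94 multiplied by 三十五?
Convert 三十五 (Chinese numeral) → 3×10 + 5 = 35 (decimal)
Compute -94 × 35 = -3290
-3290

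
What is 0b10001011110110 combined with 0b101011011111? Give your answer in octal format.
Convert 0b10001011110110 (binary) → 8192 + 512 + 128 + 64 + 32 + 16 + 4 + 2 = 8950 (decimal)
Convert 0b101011011111 (binary) → 2048 + 512 + 128 + 64 + 16 + 8 + 4 + 2 + 1 = 2783 (decimal)
Compute 8950 + 2783 = 11733
Convert 11733 (decimal) → 11733 = 2×4096 + 6×512 + 7×64 + 2×8 + 5 → 0o26725 (octal)
0o26725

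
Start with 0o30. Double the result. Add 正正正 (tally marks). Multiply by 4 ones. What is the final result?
Convert 0o30 (octal) → 3×8 = 24 (decimal)
Start: 24
24 × 2 = 48
Convert 正正正 (tally marks) → 5 + 5 + 5 = 15 (decimal)
48 + 15 = 63
Convert 4 ones (place-value notation) → 4 (decimal)
63 × 4 = 252
252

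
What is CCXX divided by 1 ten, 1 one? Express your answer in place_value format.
Convert CCXX (Roman numeral) → 100 + 100 + 10 + 10 = 220 (decimal)
Convert 1 ten, 1 one (place-value notation) → 1×10 + 1 = 11 (decimal)
Compute 220 ÷ 11 = 20
Convert 20 (decimal) → 20 = 2×10 → 2 tens (place-value notation)
2 tens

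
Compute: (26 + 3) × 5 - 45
Parentheses first: 26 + 3 = 29
Multiply: 29 × 5 = 145
Subtract: 145 - 45 = 100
100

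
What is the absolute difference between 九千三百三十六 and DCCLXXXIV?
Convert 九千三百三十六 (Chinese numeral) → 9×1000 + 3×100 + 3×10 + 6 = 9336 (decimal)
Convert DCCLXXXIV (Roman numeral) → 500 + 100 + 100 + 50 + 10 + 10 + 10 + 4 = 784 (decimal)
Compute |9336 - 784| = 8552
8552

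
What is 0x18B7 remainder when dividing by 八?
Convert 0x18B7 (hexadecimal) → 1×4096 + 8×256 + 11×16 + 7 = 6327 (decimal)
Convert 八 (Chinese numeral) → 8 (decimal)
Compute 6327 mod 8 = 7
7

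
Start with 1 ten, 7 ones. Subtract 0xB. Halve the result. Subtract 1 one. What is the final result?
Convert 1 ten, 7 ones (place-value notation) → 1×10 + 7 = 17 (decimal)
Start: 17
Convert 0xB (hexadecimal) → 11 (decimal)
17 - 11 = 6
6 ÷ 2 = 3
Convert 1 one (place-value notation) → 1 (decimal)
3 - 1 = 2
2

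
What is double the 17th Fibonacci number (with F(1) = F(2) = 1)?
The 17th Fibonacci number (with F(1) = F(2) = 1) = 1597
Compute 1597 × 2 = 3194
3194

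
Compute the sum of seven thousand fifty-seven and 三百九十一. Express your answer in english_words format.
Convert seven thousand fifty-seven (English words) → 7×1000 + 57 = 7057 (decimal)
Convert 三百九十一 (Chinese numeral) → 3×100 + 9×10 + 1 = 391 (decimal)
Compute 7057 + 391 = 7448
Convert 7448 (decimal) → 7448 = 7×1000 + 4×100 + 48 → seven thousand four hundred forty-eight (English words)
seven thousand four hundred forty-eight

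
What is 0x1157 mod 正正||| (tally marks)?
Convert 0x1157 (hexadecimal) → 1×4096 + 1×256 + 5×16 + 7 = 4439 (decimal)
Convert 正正||| (tally marks) → 5 + 5 + 3 = 13 (decimal)
Compute 4439 mod 13 = 6
6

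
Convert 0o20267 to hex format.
Convert 0o20267 (octal) → 2×4096 + 2×64 + 6×8 + 7 = 8375 (decimal)
Convert 8375 (decimal) → 8375 = 2×4096 + 11×16 + 7 → 0x20B7 (hexadecimal)
0x20B7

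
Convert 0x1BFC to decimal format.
Convert 0x1BFC (hexadecimal) → 1×4096 + 11×256 + 15×16 + 12 = 7164 (decimal)
7164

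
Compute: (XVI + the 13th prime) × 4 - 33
Convert XVI (Roman numeral) → 10 + 5 + 1 = 16 (decimal)
Convert the 13th prime (prime index) → 41 (decimal)
Expression in decimal: (16 + 41) × 4 - 33
Parentheses first: 16 + 41 = 57
Multiply: 57 × 4 = 228
Subtract: 228 - 33 = 195
195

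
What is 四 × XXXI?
Convert 四 (Chinese numeral) → 4 (decimal)
Convert XXXI (Roman numeral) → 10 + 10 + 10 + 1 = 31 (decimal)
Compute 4 × 31 = 124
124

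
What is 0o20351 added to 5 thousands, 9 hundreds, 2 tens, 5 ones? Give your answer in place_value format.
Convert 0o20351 (octal) → 2×4096 + 3×64 + 5×8 + 1 = 8425 (decimal)
Convert 5 thousands, 9 hundreds, 2 tens, 5 ones (place-value notation) → 5×1000 + 9×100 + 2×10 + 5 = 5925 (decimal)
Compute 8425 + 5925 = 14350
Convert 14350 (decimal) → 14350 = 14×1000 + 3×100 + 5×10 → 14 thousands, 3 hundreds, 5 tens (place-value notation)
14 thousands, 3 hundreds, 5 tens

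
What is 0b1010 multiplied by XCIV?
Convert 0b1010 (binary) → 8 + 2 = 10 (decimal)
Convert XCIV (Roman numeral) → 90 + 4 = 94 (decimal)
Compute 10 × 94 = 940
940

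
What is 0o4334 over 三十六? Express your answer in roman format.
Convert 0o4334 (octal) → 4×512 + 3×64 + 3×8 + 4 = 2268 (decimal)
Convert 三十六 (Chinese numeral) → 3×10 + 6 = 36 (decimal)
Compute 2268 ÷ 36 = 63
Convert 63 (decimal) → 63 = 50 + 10 + 1 + 1 + 1 → LXIII (Roman numeral)
LXIII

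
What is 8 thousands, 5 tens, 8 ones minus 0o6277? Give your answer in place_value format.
Convert 8 thousands, 5 tens, 8 ones (place-value notation) → 8×1000 + 5×10 + 8 = 8058 (decimal)
Convert 0o6277 (octal) → 6×512 + 2×64 + 7×8 + 7 = 3263 (decimal)
Compute 8058 - 3263 = 4795
Convert 4795 (decimal) → 4795 = 4×1000 + 7×100 + 9×10 + 5 → 4 thousands, 7 hundreds, 9 tens, 5 ones (place-value notation)
4 thousands, 7 hundreds, 9 tens, 5 ones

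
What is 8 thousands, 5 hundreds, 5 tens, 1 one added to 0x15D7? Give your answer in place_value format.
Convert 8 thousands, 5 hundreds, 5 tens, 1 one (place-value notation) → 8×1000 + 5×100 + 5×10 + 1 = 8551 (decimal)
Convert 0x15D7 (hexadecimal) → 1×4096 + 5×256 + 13×16 + 7 = 5591 (decimal)
Compute 8551 + 5591 = 14142
Convert 14142 (decimal) → 14142 = 14×1000 + 1×100 + 4×10 + 2 → 14 thousands, 1 hundred, 4 tens, 2 ones (place-value notation)
14 thousands, 1 hundred, 4 tens, 2 ones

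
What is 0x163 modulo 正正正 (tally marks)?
Convert 0x163 (hexadecimal) → 1×256 + 6×16 + 3 = 355 (decimal)
Convert 正正正 (tally marks) → 5 + 5 + 5 = 15 (decimal)
Compute 355 mod 15 = 10
10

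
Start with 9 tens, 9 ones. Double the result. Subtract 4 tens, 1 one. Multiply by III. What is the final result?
Convert 9 tens, 9 ones (place-value notation) → 9×10 + 9 = 99 (decimal)
Start: 99
99 × 2 = 198
Convert 4 tens, 1 one (place-value notation) → 4×10 + 1 = 41 (decimal)
198 - 41 = 157
Convert III (Roman numeral) → 1 + 1 + 1 = 3 (decimal)
157 × 3 = 471
471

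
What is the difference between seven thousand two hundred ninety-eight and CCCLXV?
Convert seven thousand two hundred ninety-eight (English words) → 7×1000 + 2×100 + 98 = 7298 (decimal)
Convert CCCLXV (Roman numeral) → 100 + 100 + 100 + 50 + 10 + 5 = 365 (decimal)
Difference: |7298 - 365| = 6933
6933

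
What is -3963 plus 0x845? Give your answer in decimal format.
Convert 0x845 (hexadecimal) → 8×256 + 4×16 + 5 = 2117 (decimal)
Compute -3963 + 2117 = -1846
-1846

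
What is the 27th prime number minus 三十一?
The 27th prime number = 103
Convert 三十一 (Chinese numeral) → 3×10 + 1 = 31 (decimal)
Compute 103 - 31 = 72
72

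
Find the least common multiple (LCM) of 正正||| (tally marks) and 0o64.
Convert 正正||| (tally marks) → 5 + 5 + 3 = 13 (decimal)
Convert 0o64 (octal) → 6×8 + 4 = 52 (decimal)
Compute lcm(13, 52) = 52
52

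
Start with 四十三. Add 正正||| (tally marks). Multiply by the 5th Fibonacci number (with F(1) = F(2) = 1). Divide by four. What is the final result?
Convert 四十三 (Chinese numeral) → 4×10 + 3 = 43 (decimal)
Start: 43
Convert 正正||| (tally marks) → 5 + 5 + 3 = 13 (decimal)
43 + 13 = 56
Convert the 5th Fibonacci number (with F(1) = F(2) = 1) (Fibonacci index) → 1, 1, 2, 3, 5 → 5 (decimal)
56 × 5 = 280
Convert four (English words) → 4 (decimal)
280 ÷ 4 = 70
70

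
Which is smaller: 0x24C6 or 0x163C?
Convert 0x24C6 (hexadecimal) → 2×4096 + 4×256 + 12×16 + 6 = 9414 (decimal)
Convert 0x163C (hexadecimal) → 1×4096 + 6×256 + 3×16 + 12 = 5692 (decimal)
Compare 9414 vs 5692: smaller = 5692
5692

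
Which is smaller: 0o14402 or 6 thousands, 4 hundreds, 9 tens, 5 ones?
Convert 0o14402 (octal) → 1×4096 + 4×512 + 4×64 + 2 = 6402 (decimal)
Convert 6 thousands, 4 hundreds, 9 tens, 5 ones (place-value notation) → 6×1000 + 4×100 + 9×10 + 5 = 6495 (decimal)
Compare 6402 vs 6495: smaller = 6402
6402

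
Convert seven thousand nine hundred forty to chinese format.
Convert seven thousand nine hundred forty (English words) → 7×1000 + 9×100 + 40 = 7940 (decimal)
Convert 7940 (decimal) → 7940 = 7×1000 + 9×100 + 4×10 → 七千九百四十 (Chinese numeral)
七千九百四十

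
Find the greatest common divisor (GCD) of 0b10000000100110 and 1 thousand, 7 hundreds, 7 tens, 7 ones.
Convert 0b10000000100110 (binary) → 8192 + 32 + 4 + 2 = 8230 (decimal)
Convert 1 thousand, 7 hundreds, 7 tens, 7 ones (place-value notation) → 1×1000 + 7×100 + 7×10 + 7 = 1777 (decimal)
Compute gcd(8230, 1777) = 1
1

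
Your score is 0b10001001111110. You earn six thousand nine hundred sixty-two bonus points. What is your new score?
Convert 0b10001001111110 (binary) → 8192 + 512 + 64 + 32 + 16 + 8 + 4 + 2 = 8830 (decimal)
Convert six thousand nine hundred sixty-two (English words) → 6×1000 + 9×100 + 62 = 6962 (decimal)
Compute 8830 + 6962 = 15792
15792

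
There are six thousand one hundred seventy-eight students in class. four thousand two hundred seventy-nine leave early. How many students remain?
Convert six thousand one hundred seventy-eight (English words) → 6×1000 + 1×100 + 78 = 6178 (decimal)
Convert four thousand two hundred seventy-nine (English words) → 4×1000 + 2×100 + 79 = 4279 (decimal)
Compute 6178 - 4279 = 1899
1899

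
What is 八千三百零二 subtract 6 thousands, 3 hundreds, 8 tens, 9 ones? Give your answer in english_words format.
Convert 八千三百零二 (Chinese numeral) → 8×1000 + 3×100 + 2 = 8302 (decimal)
Convert 6 thousands, 3 hundreds, 8 tens, 9 ones (place-value notation) → 6×1000 + 3×100 + 8×10 + 9 = 6389 (decimal)
Compute 8302 - 6389 = 1913
Convert 1913 (decimal) → 1913 = 1×1000 + 9×100 + 13 → one thousand nine hundred thirteen (English words)
one thousand nine hundred thirteen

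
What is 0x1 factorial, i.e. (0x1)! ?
Convert 0x1 (hexadecimal) → 1 (decimal)
Compute 1! = 1
1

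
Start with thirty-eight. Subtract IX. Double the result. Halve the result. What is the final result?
Convert thirty-eight (English words) → 38 (decimal)
Start: 38
Convert IX (Roman numeral) → 9 (decimal)
38 - 9 = 29
29 × 2 = 58
58 ÷ 2 = 29
29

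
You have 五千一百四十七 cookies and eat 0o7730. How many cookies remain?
Convert 五千一百四十七 (Chinese numeral) → 5×1000 + 1×100 + 4×10 + 7 = 5147 (decimal)
Convert 0o7730 (octal) → 7×512 + 7×64 + 3×8 = 4056 (decimal)
Compute 5147 - 4056 = 1091
1091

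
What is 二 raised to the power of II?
Convert 二 (Chinese numeral) → 2 (decimal)
Convert II (Roman numeral) → 1 + 1 = 2 (decimal)
Compute 2 ^ 2 = 4
4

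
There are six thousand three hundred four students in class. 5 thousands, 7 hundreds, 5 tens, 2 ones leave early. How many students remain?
Convert six thousand three hundred four (English words) → 6×1000 + 3×100 + 4 = 6304 (decimal)
Convert 5 thousands, 7 hundreds, 5 tens, 2 ones (place-value notation) → 5×1000 + 7×100 + 5×10 + 2 = 5752 (decimal)
Compute 6304 - 5752 = 552
552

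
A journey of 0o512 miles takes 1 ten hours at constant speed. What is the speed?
Convert 0o512 (octal) → 5×64 + 1×8 + 2 = 330 (decimal)
Convert 1 ten (place-value notation) → 1×10 = 10 (decimal)
Compute 330 ÷ 10 = 33
33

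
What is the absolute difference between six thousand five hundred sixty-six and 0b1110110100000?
Convert six thousand five hundred sixty-six (English words) → 6×1000 + 5×100 + 66 = 6566 (decimal)
Convert 0b1110110100000 (binary) → 4096 + 2048 + 1024 + 256 + 128 + 32 = 7584 (decimal)
Compute |6566 - 7584| = 1018
1018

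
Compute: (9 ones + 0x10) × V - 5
Convert 9 ones (place-value notation) → 9 (decimal)
Convert 0x10 (hexadecimal) → 1×16 = 16 (decimal)
Convert V (Roman numeral) → 5 (decimal)
Expression in decimal: (9 + 16) × 5 - 5
Parentheses first: 9 + 16 = 25
Multiply: 25 × 5 = 125
Subtract: 125 - 5 = 120
120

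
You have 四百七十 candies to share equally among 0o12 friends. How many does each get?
Convert 四百七十 (Chinese numeral) → 4×100 + 7×10 = 470 (decimal)
Convert 0o12 (octal) → 1×8 + 2 = 10 (decimal)
Compute 470 ÷ 10 = 47
47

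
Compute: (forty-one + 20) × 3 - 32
Convert forty-one (English words) → 41 (decimal)
Expression in decimal: (41 + 20) × 3 - 32
Parentheses first: 41 + 20 = 61
Multiply: 61 × 3 = 183
Subtract: 183 - 32 = 151
151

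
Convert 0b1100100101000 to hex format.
Convert 0b1100100101000 (binary) → 4096 + 2048 + 256 + 32 + 8 = 6440 (decimal)
Convert 6440 (decimal) → 6440 = 1×4096 + 9×256 + 2×16 + 8 → 0x1928 (hexadecimal)
0x1928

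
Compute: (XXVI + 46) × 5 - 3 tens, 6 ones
Convert XXVI (Roman numeral) → 10 + 10 + 5 + 1 = 26 (decimal)
Convert 3 tens, 6 ones (place-value notation) → 3×10 + 6 = 36 (decimal)
Expression in decimal: (26 + 46) × 5 - 36
Parentheses first: 26 + 46 = 72
Multiply: 72 × 5 = 360
Subtract: 360 - 36 = 324
324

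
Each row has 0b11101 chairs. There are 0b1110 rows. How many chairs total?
Convert 0b11101 (binary) → 16 + 8 + 4 + 1 = 29 (decimal)
Convert 0b1110 (binary) → 8 + 4 + 2 = 14 (decimal)
Compute 29 × 14 = 406
406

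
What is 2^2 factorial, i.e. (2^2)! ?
Convert 2^2 (power) → 4 (decimal)
Compute 4! = 24
24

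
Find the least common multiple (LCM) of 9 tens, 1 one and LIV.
Convert 9 tens, 1 one (place-value notation) → 9×10 + 1 = 91 (decimal)
Convert LIV (Roman numeral) → 50 + 4 = 54 (decimal)
Compute lcm(91, 54) = 4914
4914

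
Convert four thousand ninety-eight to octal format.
Convert four thousand ninety-eight (English words) → 4×1000 + 98 = 4098 (decimal)
Convert 4098 (decimal) → 4098 = 1×4096 + 2 → 0o10002 (octal)
0o10002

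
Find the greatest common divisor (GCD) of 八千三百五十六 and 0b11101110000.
Convert 八千三百五十六 (Chinese numeral) → 8×1000 + 3×100 + 5×10 + 6 = 8356 (decimal)
Convert 0b11101110000 (binary) → 1024 + 512 + 256 + 64 + 32 + 16 = 1904 (decimal)
Compute gcd(8356, 1904) = 4
4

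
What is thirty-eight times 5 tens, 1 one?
Convert thirty-eight (English words) → 38 (decimal)
Convert 5 tens, 1 one (place-value notation) → 5×10 + 1 = 51 (decimal)
Compute 38 × 51 = 1938
1938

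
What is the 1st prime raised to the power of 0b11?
Convert the 1st prime (prime index) → 2 (decimal)
Convert 0b11 (binary) → 2 + 1 = 3 (decimal)
Compute 2 ^ 3 = 8
8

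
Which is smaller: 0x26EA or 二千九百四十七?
Convert 0x26EA (hexadecimal) → 2×4096 + 6×256 + 14×16 + 10 = 9962 (decimal)
Convert 二千九百四十七 (Chinese numeral) → 2×1000 + 9×100 + 4×10 + 7 = 2947 (decimal)
Compare 9962 vs 2947: smaller = 2947
2947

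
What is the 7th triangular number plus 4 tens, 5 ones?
The 7th triangular number = 7×8/2 = 28
Convert 4 tens, 5 ones (place-value notation) → 4×10 + 5 = 45 (decimal)
Compute 28 + 45 = 73
73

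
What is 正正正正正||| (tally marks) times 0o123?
Convert 正正正正正||| (tally marks) → 5 + 5 + 5 + 5 + 5 + 3 = 28 (decimal)
Convert 0o123 (octal) → 1×64 + 2×8 + 3 = 83 (decimal)
Compute 28 × 83 = 2324
2324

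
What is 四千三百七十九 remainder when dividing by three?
Convert 四千三百七十九 (Chinese numeral) → 4×1000 + 3×100 + 7×10 + 9 = 4379 (decimal)
Convert three (English words) → 3 (decimal)
Compute 4379 mod 3 = 2
2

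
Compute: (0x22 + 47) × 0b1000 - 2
Convert 0x22 (hexadecimal) → 2×16 + 2 = 34 (decimal)
Convert 0b1000 (binary) → 8 (decimal)
Expression in decimal: (34 + 47) × 8 - 2
Parentheses first: 34 + 47 = 81
Multiply: 81 × 8 = 648
Subtract: 648 - 2 = 646
646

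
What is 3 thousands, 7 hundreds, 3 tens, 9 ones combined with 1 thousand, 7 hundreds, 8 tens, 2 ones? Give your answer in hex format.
Convert 3 thousands, 7 hundreds, 3 tens, 9 ones (place-value notation) → 3×1000 + 7×100 + 3×10 + 9 = 3739 (decimal)
Convert 1 thousand, 7 hundreds, 8 tens, 2 ones (place-value notation) → 1×1000 + 7×100 + 8×10 + 2 = 1782 (decimal)
Compute 3739 + 1782 = 5521
Convert 5521 (decimal) → 5521 = 1×4096 + 5×256 + 9×16 + 1 → 0x1591 (hexadecimal)
0x1591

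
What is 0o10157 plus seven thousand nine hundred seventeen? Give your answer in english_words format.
Convert 0o10157 (octal) → 1×4096 + 1×64 + 5×8 + 7 = 4207 (decimal)
Convert seven thousand nine hundred seventeen (English words) → 7×1000 + 9×100 + 17 = 7917 (decimal)
Compute 4207 + 7917 = 12124
Convert 12124 (decimal) → 12124 = 12×1000 + 1×100 + 24 → twelve thousand one hundred twenty-four (English words)
twelve thousand one hundred twenty-four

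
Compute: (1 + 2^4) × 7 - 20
Convert 2^4 (power) → 16 (decimal)
Expression in decimal: (1 + 16) × 7 - 20
Parentheses first: 1 + 16 = 17
Multiply: 17 × 7 = 119
Subtract: 119 - 20 = 99
99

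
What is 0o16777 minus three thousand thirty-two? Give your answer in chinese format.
Convert 0o16777 (octal) → 1×4096 + 6×512 + 7×64 + 7×8 + 7 = 7679 (decimal)
Convert three thousand thirty-two (English words) → 3×1000 + 32 = 3032 (decimal)
Compute 7679 - 3032 = 4647
Convert 4647 (decimal) → 4647 = 4×1000 + 6×100 + 4×10 + 7 → 四千六百四十七 (Chinese numeral)
四千六百四十七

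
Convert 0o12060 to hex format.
Convert 0o12060 (octal) → 1×4096 + 2×512 + 6×8 = 5168 (decimal)
Convert 5168 (decimal) → 5168 = 1×4096 + 4×256 + 3×16 → 0x1430 (hexadecimal)
0x1430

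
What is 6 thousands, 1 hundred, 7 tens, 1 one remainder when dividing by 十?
Convert 6 thousands, 1 hundred, 7 tens, 1 one (place-value notation) → 6×1000 + 1×100 + 7×10 + 1 = 6171 (decimal)
Convert 十 (Chinese numeral) → 1×10 = 10 (decimal)
Compute 6171 mod 10 = 1
1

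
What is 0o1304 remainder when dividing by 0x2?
Convert 0o1304 (octal) → 1×512 + 3×64 + 4 = 708 (decimal)
Convert 0x2 (hexadecimal) → 2 (decimal)
Compute 708 mod 2 = 0
0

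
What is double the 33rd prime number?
The 33rd prime number = 137
Compute 137 × 2 = 274
274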